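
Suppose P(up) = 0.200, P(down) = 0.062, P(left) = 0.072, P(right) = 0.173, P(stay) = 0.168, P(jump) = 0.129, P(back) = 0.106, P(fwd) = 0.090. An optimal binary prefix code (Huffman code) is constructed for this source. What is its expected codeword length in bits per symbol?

2.934 bits/symbol

Repeatedly combine the two least-probable nodes; the expected code length is the sum of the merged weights.
merge 31/500 + 9/125 → 67/500
merge 9/100 + 53/500 → 49/250
merge 129/1000 + 67/500 → 263/1000
merge 21/125 + 173/1000 → 341/1000
merge 49/250 + 1/5 → 99/250
merge 263/1000 + 341/1000 → 151/250
merge 99/250 + 151/250 → 1
L = 67/500 + 49/250 + 263/1000 + 341/1000 + 99/250 + 151/250 + 1 = 1467/500 = 2.934 bits/symbol.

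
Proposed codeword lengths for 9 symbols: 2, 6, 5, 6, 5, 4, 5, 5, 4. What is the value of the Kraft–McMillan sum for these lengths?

0.53125

With common denominator 2^6 = 64: Σ 2^(−ℓᵢ) = 16/64 + 1/64 + 2/64 + 1/64 + 2/64 + 4/64 + 2/64 + 2/64 + 4/64 = 34/64 = 0.53125.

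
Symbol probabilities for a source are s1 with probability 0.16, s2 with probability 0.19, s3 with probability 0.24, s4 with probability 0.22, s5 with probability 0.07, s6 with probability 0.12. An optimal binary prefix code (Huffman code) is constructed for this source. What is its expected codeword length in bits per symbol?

2.54 bits/symbol

Repeatedly combine the two least-probable nodes; the expected code length is the sum of the merged weights.
merge 7/100 + 3/25 → 19/100
merge 4/25 + 19/100 → 7/20
merge 19/100 + 11/50 → 41/100
merge 6/25 + 7/20 → 59/100
merge 41/100 + 59/100 → 1
L = 19/100 + 7/20 + 41/100 + 59/100 + 1 = 127/50 = 2.54 bits/symbol.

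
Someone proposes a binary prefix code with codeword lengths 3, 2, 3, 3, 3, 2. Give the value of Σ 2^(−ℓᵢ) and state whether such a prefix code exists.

With common denominator 2^3 = 8: Σ 2^(−ℓᵢ) = 1/8 + 2/8 + 1/8 + 1/8 + 1/8 + 2/8 = 8/8 = 1.
Kraft's inequality requires Σ ≤ 1; here Σ = 1 ≤ 1, so such a prefix code exists.

1; yes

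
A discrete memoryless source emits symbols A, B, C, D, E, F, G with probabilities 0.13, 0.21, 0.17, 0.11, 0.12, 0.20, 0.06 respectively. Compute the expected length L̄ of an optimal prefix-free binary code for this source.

Repeatedly combine the two least-probable nodes; the expected code length is the sum of the merged weights.
merge 3/50 + 11/100 → 17/100
merge 3/25 + 13/100 → 1/4
merge 17/100 + 17/100 → 17/50
merge 1/5 + 21/100 → 41/100
merge 1/4 + 17/50 → 59/100
merge 41/100 + 59/100 → 1
L = 17/100 + 1/4 + 17/50 + 41/100 + 59/100 + 1 = 69/25 = 2.76 bits/symbol.

2.76 bits/symbol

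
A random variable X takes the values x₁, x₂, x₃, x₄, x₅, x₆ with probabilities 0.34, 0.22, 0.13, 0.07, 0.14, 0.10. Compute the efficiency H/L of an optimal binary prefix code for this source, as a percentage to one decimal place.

98.0%

Entropy H = −Σ p log₂ p ≈ 2.3902 bits.
Huffman merges: 7/100+1/10→17/100; 13/100+7/50→27/100; 17/100+11/50→39/100; 27/100+17/50→61/100; 39/100+61/100→1. L = 61/25 ≈ 2.4400.
Efficiency = H/L = 2.3902/2.4400 = 98.0%.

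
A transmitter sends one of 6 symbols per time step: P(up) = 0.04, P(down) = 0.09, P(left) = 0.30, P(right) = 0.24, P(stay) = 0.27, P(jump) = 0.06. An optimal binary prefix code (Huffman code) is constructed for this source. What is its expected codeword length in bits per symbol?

2.29 bits/symbol

Repeatedly combine the two least-probable nodes; the expected code length is the sum of the merged weights.
merge 1/25 + 3/50 → 1/10
merge 9/100 + 1/10 → 19/100
merge 19/100 + 6/25 → 43/100
merge 27/100 + 3/10 → 57/100
merge 43/100 + 57/100 → 1
L = 1/10 + 19/100 + 43/100 + 57/100 + 1 = 229/100 = 2.29 bits/symbol.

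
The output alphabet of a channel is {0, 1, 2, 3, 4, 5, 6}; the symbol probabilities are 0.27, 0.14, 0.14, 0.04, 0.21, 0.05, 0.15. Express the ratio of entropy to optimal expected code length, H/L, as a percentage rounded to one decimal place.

99.2%

Entropy H = −Σ p log₂ p ≈ 2.5895 bits.
Huffman merges: 1/25+1/20→9/100; 9/100+7/50→23/100; 7/50+3/20→29/100; 21/100+23/100→11/25; 27/100+29/100→14/25; 11/25+14/25→1. L = 261/100 ≈ 2.6100.
Efficiency = H/L = 2.5895/2.6100 = 99.2%.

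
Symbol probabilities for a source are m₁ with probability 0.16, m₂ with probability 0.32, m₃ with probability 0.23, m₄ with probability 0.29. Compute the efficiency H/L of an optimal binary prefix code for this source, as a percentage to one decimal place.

97.7%

Entropy H = −Σ p log₂ p ≈ 1.9546 bits.
Huffman merges: 4/25+23/100→39/100; 29/100+8/25→61/100; 39/100+61/100→1. L = 2 ≈ 2.0000.
Efficiency = H/L = 1.9546/2.0000 = 97.7%.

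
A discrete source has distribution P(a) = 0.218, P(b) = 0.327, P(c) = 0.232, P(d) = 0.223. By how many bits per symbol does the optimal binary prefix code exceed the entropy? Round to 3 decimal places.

0.022 bits

Entropy H = −Σ p log₂ p ≈ 1.9782 bits.
Huffman merges: 109/500+223/1000→441/1000; 29/125+327/1000→559/1000; 441/1000+559/1000→1. L = 2 ≈ 2.0000.
L − H = 2.0000 − 1.9782 = 0.022 bits.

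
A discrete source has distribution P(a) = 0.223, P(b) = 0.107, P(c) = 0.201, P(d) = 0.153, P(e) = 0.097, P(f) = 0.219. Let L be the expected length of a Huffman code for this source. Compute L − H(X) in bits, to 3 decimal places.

Entropy H = −Σ p log₂ p ≈ 2.5137 bits.
Huffman merges: 97/1000+107/1000→51/250; 153/1000+201/1000→177/500; 51/250+219/1000→423/1000; 223/1000+177/500→577/1000; 423/1000+577/1000→1. L = 1279/500 ≈ 2.5580.
L − H = 2.5580 − 2.5137 = 0.044 bits.

0.044 bits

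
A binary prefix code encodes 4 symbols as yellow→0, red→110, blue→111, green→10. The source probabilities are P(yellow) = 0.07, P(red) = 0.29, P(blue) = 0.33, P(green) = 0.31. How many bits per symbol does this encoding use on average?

L̄ = Σ pᵢ·ℓᵢ = 0.07·1 + 0.29·3 + 0.33·3 + 0.31·2 = 2.55 bits/symbol.

2.55 bits/symbol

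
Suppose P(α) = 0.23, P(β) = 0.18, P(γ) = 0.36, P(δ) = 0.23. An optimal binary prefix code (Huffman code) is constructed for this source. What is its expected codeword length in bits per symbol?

Repeatedly combine the two least-probable nodes; the expected code length is the sum of the merged weights.
merge 9/50 + 23/100 → 41/100
merge 23/100 + 9/25 → 59/100
merge 41/100 + 59/100 → 1
L = 41/100 + 59/100 + 1 = 2 bits/symbol.

2 bits/symbol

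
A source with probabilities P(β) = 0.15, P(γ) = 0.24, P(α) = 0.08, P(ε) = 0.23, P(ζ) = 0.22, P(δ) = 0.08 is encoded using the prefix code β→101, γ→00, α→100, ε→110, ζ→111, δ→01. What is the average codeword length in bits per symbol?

2.68 bits/symbol

L̄ = Σ pᵢ·ℓᵢ = 0.15·3 + 0.24·2 + 0.08·3 + 0.23·3 + 0.22·3 + 0.08·2 = 2.68 bits/symbol.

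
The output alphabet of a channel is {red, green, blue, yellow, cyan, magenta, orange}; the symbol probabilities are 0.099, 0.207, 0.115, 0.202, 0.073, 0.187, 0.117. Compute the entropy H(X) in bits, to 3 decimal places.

H = −Σ pᵢ log₂ pᵢ.
−0.099·log₂(0.099) = 0.3303
−0.207·log₂(0.207) = 0.4704
−0.115·log₂(0.115) = 0.3588
−0.202·log₂(0.202) = 0.4661
−0.073·log₂(0.073) = 0.2756
−0.187·log₂(0.187) = 0.4523
−0.117·log₂(0.117) = 0.3622
Sum ≈ 2.7158 → 2.716 bits.

2.716 bits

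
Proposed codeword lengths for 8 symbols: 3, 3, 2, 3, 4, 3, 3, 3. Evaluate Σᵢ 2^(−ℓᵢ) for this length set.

With common denominator 2^4 = 16: Σ 2^(−ℓᵢ) = 2/16 + 2/16 + 4/16 + 2/16 + 1/16 + 2/16 + 2/16 + 2/16 = 17/16 = 1.0625.

1.0625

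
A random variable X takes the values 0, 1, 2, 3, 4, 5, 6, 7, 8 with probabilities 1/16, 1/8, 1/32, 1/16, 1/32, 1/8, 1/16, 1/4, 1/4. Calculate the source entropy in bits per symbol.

2.8125 bits

Each probability is a power of 1/2, so log₂(1/p) is an integer.
H = Σ p·log₂(1/p) = 1/16·4 + 1/8·3 + 1/32·5 + 1/16·4 + 1/32·5 + 1/8·3 + 1/16·4 + 1/4·2 + 1/4·2 = 2.8125 bits.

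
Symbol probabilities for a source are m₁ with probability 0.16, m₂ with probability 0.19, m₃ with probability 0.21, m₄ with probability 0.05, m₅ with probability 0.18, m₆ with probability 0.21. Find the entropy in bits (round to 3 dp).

H = −Σ pᵢ log₂ pᵢ.
−0.16·log₂(0.16) = 0.4230
−0.19·log₂(0.19) = 0.4552
−0.21·log₂(0.21) = 0.4728
−0.05·log₂(0.05) = 0.2161
−0.18·log₂(0.18) = 0.4453
−0.21·log₂(0.21) = 0.4728
Sum ≈ 2.4853 → 2.485 bits.

2.485 bits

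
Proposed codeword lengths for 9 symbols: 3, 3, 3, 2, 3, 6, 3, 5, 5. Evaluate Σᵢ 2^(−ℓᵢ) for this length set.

With common denominator 2^6 = 64: Σ 2^(−ℓᵢ) = 8/64 + 8/64 + 8/64 + 16/64 + 8/64 + 1/64 + 8/64 + 2/64 + 2/64 = 61/64 = 0.953125.

0.953125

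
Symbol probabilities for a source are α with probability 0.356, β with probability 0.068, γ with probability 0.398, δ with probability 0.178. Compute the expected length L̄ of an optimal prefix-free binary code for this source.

1.848 bits/symbol

Repeatedly combine the two least-probable nodes; the expected code length is the sum of the merged weights.
merge 17/250 + 89/500 → 123/500
merge 123/500 + 89/250 → 301/500
merge 199/500 + 301/500 → 1
L = 123/500 + 301/500 + 1 = 231/125 = 1.848 bits/symbol.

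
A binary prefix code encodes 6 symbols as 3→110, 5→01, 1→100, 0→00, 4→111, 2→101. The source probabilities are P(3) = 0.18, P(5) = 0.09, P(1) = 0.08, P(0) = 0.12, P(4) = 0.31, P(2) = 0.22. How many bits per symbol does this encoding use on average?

L̄ = Σ pᵢ·ℓᵢ = 0.18·3 + 0.09·2 + 0.08·3 + 0.12·2 + 0.31·3 + 0.22·3 = 2.79 bits/symbol.

2.79 bits/symbol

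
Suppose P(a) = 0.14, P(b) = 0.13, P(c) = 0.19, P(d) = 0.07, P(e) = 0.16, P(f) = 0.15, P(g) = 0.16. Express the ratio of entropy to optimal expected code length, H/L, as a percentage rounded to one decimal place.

98.2%

Entropy H = −Σ p log₂ p ≈ 2.7601 bits.
Huffman merges: 7/100+13/100→1/5; 7/50+3/20→29/100; 4/25+4/25→8/25; 19/100+1/5→39/100; 29/100+8/25→61/100; 39/100+61/100→1. L = 281/100 ≈ 2.8100.
Efficiency = H/L = 2.7601/2.8100 = 98.2%.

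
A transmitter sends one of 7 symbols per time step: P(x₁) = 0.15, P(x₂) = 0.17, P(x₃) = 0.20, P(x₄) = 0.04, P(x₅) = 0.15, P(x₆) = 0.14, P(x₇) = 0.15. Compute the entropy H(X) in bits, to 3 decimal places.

H = −Σ pᵢ log₂ pᵢ.
−0.15·log₂(0.15) = 0.4105
−0.17·log₂(0.17) = 0.4346
−0.20·log₂(0.20) = 0.4644
−0.04·log₂(0.04) = 0.1858
−0.15·log₂(0.15) = 0.4105
−0.14·log₂(0.14) = 0.3971
−0.15·log₂(0.15) = 0.4105
Sum ≈ 2.7135 → 2.713 bits.

2.713 bits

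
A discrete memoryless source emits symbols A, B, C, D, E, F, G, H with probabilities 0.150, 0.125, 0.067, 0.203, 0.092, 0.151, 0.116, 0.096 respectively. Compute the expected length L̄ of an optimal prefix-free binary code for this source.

2.956 bits/symbol

Repeatedly combine the two least-probable nodes; the expected code length is the sum of the merged weights.
merge 67/1000 + 23/250 → 159/1000
merge 12/125 + 29/250 → 53/250
merge 1/8 + 3/20 → 11/40
merge 151/1000 + 159/1000 → 31/100
merge 203/1000 + 53/250 → 83/200
merge 11/40 + 31/100 → 117/200
merge 83/200 + 117/200 → 1
L = 159/1000 + 53/250 + 11/40 + 31/100 + 83/200 + 117/200 + 1 = 739/250 = 2.956 bits/symbol.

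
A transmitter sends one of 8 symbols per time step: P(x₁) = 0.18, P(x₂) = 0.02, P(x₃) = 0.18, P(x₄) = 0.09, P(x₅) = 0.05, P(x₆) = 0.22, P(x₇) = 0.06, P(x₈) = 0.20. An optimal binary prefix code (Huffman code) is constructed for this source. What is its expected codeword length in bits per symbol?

Repeatedly combine the two least-probable nodes; the expected code length is the sum of the merged weights.
merge 1/50 + 1/20 → 7/100
merge 3/50 + 7/100 → 13/100
merge 9/100 + 13/100 → 11/50
merge 9/50 + 9/50 → 9/25
merge 1/5 + 11/50 → 21/50
merge 11/50 + 9/25 → 29/50
merge 21/50 + 29/50 → 1
L = 7/100 + 13/100 + 11/50 + 9/25 + 21/50 + 29/50 + 1 = 139/50 = 2.78 bits/symbol.

2.78 bits/symbol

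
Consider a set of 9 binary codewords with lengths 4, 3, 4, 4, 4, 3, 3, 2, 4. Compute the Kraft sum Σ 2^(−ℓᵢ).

With common denominator 2^4 = 16: Σ 2^(−ℓᵢ) = 1/16 + 2/16 + 1/16 + 1/16 + 1/16 + 2/16 + 2/16 + 4/16 + 1/16 = 15/16 = 0.9375.

0.9375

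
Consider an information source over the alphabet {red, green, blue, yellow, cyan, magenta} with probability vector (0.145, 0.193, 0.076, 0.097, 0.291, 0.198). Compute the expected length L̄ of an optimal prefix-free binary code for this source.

Repeatedly combine the two least-probable nodes; the expected code length is the sum of the merged weights.
merge 19/250 + 97/1000 → 173/1000
merge 29/200 + 173/1000 → 159/500
merge 193/1000 + 99/500 → 391/1000
merge 291/1000 + 159/500 → 609/1000
merge 391/1000 + 609/1000 → 1
L = 173/1000 + 159/500 + 391/1000 + 609/1000 + 1 = 2491/1000 = 2.491 bits/symbol.

2.491 bits/symbol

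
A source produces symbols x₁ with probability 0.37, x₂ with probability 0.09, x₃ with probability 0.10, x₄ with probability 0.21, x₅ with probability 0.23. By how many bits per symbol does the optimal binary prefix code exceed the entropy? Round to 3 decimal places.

Entropy H = −Σ p log₂ p ≈ 2.1361 bits.
Huffman merges: 9/100+1/10→19/100; 19/100+21/100→2/5; 23/100+37/100→3/5; 2/5+3/5→1. L = 219/100 ≈ 2.1900.
L − H = 2.1900 − 2.1361 = 0.054 bits.

0.054 bits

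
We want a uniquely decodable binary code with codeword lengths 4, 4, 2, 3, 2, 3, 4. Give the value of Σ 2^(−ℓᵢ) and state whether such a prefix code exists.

With common denominator 2^4 = 16: Σ 2^(−ℓᵢ) = 1/16 + 1/16 + 4/16 + 2/16 + 4/16 + 2/16 + 1/16 = 15/16 = 0.9375.
Kraft's inequality requires Σ ≤ 1; here Σ = 0.9375 ≤ 1, so such a prefix code exists.

0.9375; yes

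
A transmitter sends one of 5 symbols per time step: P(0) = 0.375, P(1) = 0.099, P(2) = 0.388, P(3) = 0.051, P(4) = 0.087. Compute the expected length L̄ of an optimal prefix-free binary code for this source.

1.987 bits/symbol

Repeatedly combine the two least-probable nodes; the expected code length is the sum of the merged weights.
merge 51/1000 + 87/1000 → 69/500
merge 99/1000 + 69/500 → 237/1000
merge 237/1000 + 3/8 → 153/250
merge 97/250 + 153/250 → 1
L = 69/500 + 237/1000 + 153/250 + 1 = 1987/1000 = 1.987 bits/symbol.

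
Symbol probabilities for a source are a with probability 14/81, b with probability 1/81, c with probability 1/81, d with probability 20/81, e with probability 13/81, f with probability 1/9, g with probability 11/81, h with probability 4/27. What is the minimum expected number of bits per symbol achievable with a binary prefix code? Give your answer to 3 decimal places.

2.741 bits/symbol

Repeatedly combine the two least-probable nodes; the expected code length is the sum of the merged weights.
merge 1/81 + 1/81 → 2/81
merge 2/81 + 1/9 → 11/81
merge 11/81 + 11/81 → 22/81
merge 4/27 + 13/81 → 25/81
merge 14/81 + 20/81 → 34/81
merge 22/81 + 25/81 → 47/81
merge 34/81 + 47/81 → 1
L = 2/81 + 11/81 + 22/81 + 25/81 + 34/81 + 47/81 + 1 = 74/27 ≈ 2.741 bits/symbol.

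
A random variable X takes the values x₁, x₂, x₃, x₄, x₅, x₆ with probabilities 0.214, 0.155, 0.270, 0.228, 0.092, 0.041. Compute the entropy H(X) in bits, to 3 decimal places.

2.395 bits

H = −Σ pᵢ log₂ pᵢ.
−0.214·log₂(0.214) = 0.4760
−0.155·log₂(0.155) = 0.4169
−0.270·log₂(0.270) = 0.5100
−0.228·log₂(0.228) = 0.4863
−0.092·log₂(0.092) = 0.3167
−0.041·log₂(0.041) = 0.1889
Sum ≈ 2.3948 → 2.395 bits.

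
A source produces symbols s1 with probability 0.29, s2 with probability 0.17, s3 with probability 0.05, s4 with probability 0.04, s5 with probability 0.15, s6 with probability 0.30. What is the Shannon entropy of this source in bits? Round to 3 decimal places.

H = −Σ pᵢ log₂ pᵢ.
−0.29·log₂(0.29) = 0.5179
−0.17·log₂(0.17) = 0.4346
−0.05·log₂(0.05) = 0.2161
−0.04·log₂(0.04) = 0.1858
−0.15·log₂(0.15) = 0.4105
−0.30·log₂(0.30) = 0.5211
Sum ≈ 2.2860 → 2.286 bits.

2.286 bits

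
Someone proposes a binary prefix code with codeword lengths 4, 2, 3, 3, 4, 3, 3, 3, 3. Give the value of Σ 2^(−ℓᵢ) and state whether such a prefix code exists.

1.125; no

With common denominator 2^4 = 16: Σ 2^(−ℓᵢ) = 1/16 + 4/16 + 2/16 + 2/16 + 1/16 + 2/16 + 2/16 + 2/16 + 2/16 = 18/16 = 1.125.
Kraft's inequality requires Σ ≤ 1; here Σ = 1.125 > 1, so no such prefix code exists.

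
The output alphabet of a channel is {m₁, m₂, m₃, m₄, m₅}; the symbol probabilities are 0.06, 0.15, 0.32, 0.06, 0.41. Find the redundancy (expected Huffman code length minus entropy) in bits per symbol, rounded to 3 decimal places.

Entropy H = −Σ p log₂ p ≈ 1.9510 bits.
Huffman merges: 3/50+3/50→3/25; 3/25+3/20→27/100; 27/100+8/25→59/100; 41/100+59/100→1. L = 99/50 ≈ 1.9800.
L − H = 1.9800 − 1.9510 = 0.029 bits.

0.029 bits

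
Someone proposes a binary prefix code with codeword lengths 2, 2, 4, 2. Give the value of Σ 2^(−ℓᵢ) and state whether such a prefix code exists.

With common denominator 2^4 = 16: Σ 2^(−ℓᵢ) = 4/16 + 4/16 + 1/16 + 4/16 = 13/16 = 0.8125.
Kraft's inequality requires Σ ≤ 1; here Σ = 0.8125 ≤ 1, so such a prefix code exists.

0.8125; yes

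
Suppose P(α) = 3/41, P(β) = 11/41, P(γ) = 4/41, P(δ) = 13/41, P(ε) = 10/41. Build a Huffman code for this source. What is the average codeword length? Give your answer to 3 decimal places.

Repeatedly combine the two least-probable nodes; the expected code length is the sum of the merged weights.
merge 3/41 + 4/41 → 7/41
merge 7/41 + 10/41 → 17/41
merge 11/41 + 13/41 → 24/41
merge 17/41 + 24/41 → 1
L = 7/41 + 17/41 + 24/41 + 1 = 89/41 ≈ 2.171 bits/symbol.

2.171 bits/symbol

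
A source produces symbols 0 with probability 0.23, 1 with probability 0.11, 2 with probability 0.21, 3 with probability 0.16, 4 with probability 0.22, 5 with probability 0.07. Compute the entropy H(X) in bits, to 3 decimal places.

H = −Σ pᵢ log₂ pᵢ.
−0.23·log₂(0.23) = 0.4877
−0.11·log₂(0.11) = 0.3503
−0.21·log₂(0.21) = 0.4728
−0.16·log₂(0.16) = 0.4230
−0.22·log₂(0.22) = 0.4806
−0.07·log₂(0.07) = 0.2686
Sum ≈ 2.4829 → 2.483 bits.

2.483 bits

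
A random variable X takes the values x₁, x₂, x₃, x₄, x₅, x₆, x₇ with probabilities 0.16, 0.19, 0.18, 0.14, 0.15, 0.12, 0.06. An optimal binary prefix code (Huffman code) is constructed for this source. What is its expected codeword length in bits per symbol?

2.81 bits/symbol

Repeatedly combine the two least-probable nodes; the expected code length is the sum of the merged weights.
merge 3/50 + 3/25 → 9/50
merge 7/50 + 3/20 → 29/100
merge 4/25 + 9/50 → 17/50
merge 9/50 + 19/100 → 37/100
merge 29/100 + 17/50 → 63/100
merge 37/100 + 63/100 → 1
L = 9/50 + 29/100 + 17/50 + 37/100 + 63/100 + 1 = 281/100 = 2.81 bits/symbol.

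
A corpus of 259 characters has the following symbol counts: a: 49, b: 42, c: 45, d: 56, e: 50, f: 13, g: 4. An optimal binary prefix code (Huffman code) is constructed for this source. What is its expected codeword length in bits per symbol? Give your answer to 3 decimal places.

Probabilities are the counts divided by 259.
Repeatedly combine the two least-probable nodes; the expected code length is the sum of the merged weights.
merge 4/259 + 13/259 → 17/259
merge 17/259 + 6/37 → 59/259
merge 45/259 + 7/37 → 94/259
merge 50/259 + 8/37 → 106/259
merge 59/259 + 94/259 → 153/259
merge 106/259 + 153/259 → 1
L = 17/259 + 59/259 + 94/259 + 106/259 + 153/259 + 1 = 688/259 ≈ 2.656 bits/symbol.

2.656 bits/symbol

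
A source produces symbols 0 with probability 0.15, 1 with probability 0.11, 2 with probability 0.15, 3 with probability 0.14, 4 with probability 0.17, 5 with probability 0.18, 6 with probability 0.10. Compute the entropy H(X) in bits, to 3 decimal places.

H = −Σ pᵢ log₂ pᵢ.
−0.15·log₂(0.15) = 0.4105
−0.11·log₂(0.11) = 0.3503
−0.15·log₂(0.15) = 0.4105
−0.14·log₂(0.14) = 0.3971
−0.17·log₂(0.17) = 0.4346
−0.18·log₂(0.18) = 0.4453
−0.10·log₂(0.10) = 0.3322
Sum ≈ 2.7806 → 2.781 bits.

2.781 bits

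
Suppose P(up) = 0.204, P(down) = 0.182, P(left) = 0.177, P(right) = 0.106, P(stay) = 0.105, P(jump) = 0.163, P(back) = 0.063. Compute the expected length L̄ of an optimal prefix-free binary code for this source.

2.782 bits/symbol

Repeatedly combine the two least-probable nodes; the expected code length is the sum of the merged weights.
merge 63/1000 + 21/200 → 21/125
merge 53/500 + 163/1000 → 269/1000
merge 21/125 + 177/1000 → 69/200
merge 91/500 + 51/250 → 193/500
merge 269/1000 + 69/200 → 307/500
merge 193/500 + 307/500 → 1
L = 21/125 + 269/1000 + 69/200 + 193/500 + 307/500 + 1 = 1391/500 = 2.782 bits/symbol.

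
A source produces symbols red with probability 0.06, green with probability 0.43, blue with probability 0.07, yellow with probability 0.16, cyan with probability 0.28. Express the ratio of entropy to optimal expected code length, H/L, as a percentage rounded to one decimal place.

99.1%

Entropy H = −Σ p log₂ p ≈ 1.9729 bits.
Huffman merges: 3/50+7/100→13/100; 13/100+4/25→29/100; 7/25+29/100→57/100; 43/100+57/100→1. L = 199/100 ≈ 1.9900.
Efficiency = H/L = 1.9729/1.9900 = 99.1%.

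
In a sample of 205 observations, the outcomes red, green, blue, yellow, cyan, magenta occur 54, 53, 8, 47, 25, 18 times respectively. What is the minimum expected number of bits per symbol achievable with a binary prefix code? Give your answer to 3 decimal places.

Probabilities are the counts divided by 205.
Repeatedly combine the two least-probable nodes; the expected code length is the sum of the merged weights.
merge 8/205 + 18/205 → 26/205
merge 5/41 + 26/205 → 51/205
merge 47/205 + 51/205 → 98/205
merge 53/205 + 54/205 → 107/205
merge 98/205 + 107/205 → 1
L = 26/205 + 51/205 + 98/205 + 107/205 + 1 = 487/205 ≈ 2.376 bits/symbol.

2.376 bits/symbol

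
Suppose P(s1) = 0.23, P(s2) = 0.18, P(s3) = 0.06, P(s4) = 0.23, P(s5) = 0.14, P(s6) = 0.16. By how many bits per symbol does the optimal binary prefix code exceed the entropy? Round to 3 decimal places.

Entropy H = −Σ p log₂ p ≈ 2.4843 bits.
Huffman merges: 3/50+7/50→1/5; 4/25+9/50→17/50; 1/5+23/100→43/100; 23/100+17/50→57/100; 43/100+57/100→1. L = 127/50 ≈ 2.5400.
L − H = 2.5400 − 2.4843 = 0.056 bits.

0.056 bits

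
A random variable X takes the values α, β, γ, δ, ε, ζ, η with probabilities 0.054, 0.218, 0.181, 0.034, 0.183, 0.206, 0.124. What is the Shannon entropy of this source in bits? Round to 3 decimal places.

H = −Σ pᵢ log₂ pᵢ.
−0.054·log₂(0.054) = 0.2274
−0.218·log₂(0.218) = 0.4791
−0.181·log₂(0.181) = 0.4463
−0.034·log₂(0.034) = 0.1659
−0.183·log₂(0.183) = 0.4484
−0.206·log₂(0.206) = 0.4695
−0.124·log₂(0.124) = 0.3734
Sum ≈ 2.6100 → 2.610 bits.

2.610 bits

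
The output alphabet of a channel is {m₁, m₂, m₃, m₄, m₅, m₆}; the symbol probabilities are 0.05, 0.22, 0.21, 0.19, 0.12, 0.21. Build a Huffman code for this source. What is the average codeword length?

2.53 bits/symbol

Repeatedly combine the two least-probable nodes; the expected code length is the sum of the merged weights.
merge 1/20 + 3/25 → 17/100
merge 17/100 + 19/100 → 9/25
merge 21/100 + 21/100 → 21/50
merge 11/50 + 9/25 → 29/50
merge 21/50 + 29/50 → 1
L = 17/100 + 9/25 + 21/50 + 29/50 + 1 = 253/100 = 2.53 bits/symbol.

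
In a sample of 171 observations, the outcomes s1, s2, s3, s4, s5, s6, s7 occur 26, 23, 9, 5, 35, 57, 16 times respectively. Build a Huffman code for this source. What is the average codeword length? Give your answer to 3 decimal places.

Probabilities are the counts divided by 171.
Repeatedly combine the two least-probable nodes; the expected code length is the sum of the merged weights.
merge 5/171 + 1/19 → 14/171
merge 14/171 + 16/171 → 10/57
merge 23/171 + 26/171 → 49/171
merge 10/57 + 35/171 → 65/171
merge 49/171 + 1/3 → 106/171
merge 65/171 + 106/171 → 1
L = 14/171 + 10/57 + 49/171 + 65/171 + 106/171 + 1 = 145/57 ≈ 2.544 bits/symbol.

2.544 bits/symbol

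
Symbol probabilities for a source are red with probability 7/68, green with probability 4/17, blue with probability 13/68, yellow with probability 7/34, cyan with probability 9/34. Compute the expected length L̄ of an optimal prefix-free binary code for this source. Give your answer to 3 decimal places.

2.294 bits/symbol

Repeatedly combine the two least-probable nodes; the expected code length is the sum of the merged weights.
merge 7/68 + 13/68 → 5/17
merge 7/34 + 4/17 → 15/34
merge 9/34 + 5/17 → 19/34
merge 15/34 + 19/34 → 1
L = 5/17 + 15/34 + 19/34 + 1 = 39/17 ≈ 2.294 bits/symbol.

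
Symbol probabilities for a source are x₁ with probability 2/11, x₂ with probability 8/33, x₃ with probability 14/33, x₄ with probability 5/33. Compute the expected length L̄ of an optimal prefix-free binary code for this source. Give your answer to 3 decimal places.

Repeatedly combine the two least-probable nodes; the expected code length is the sum of the merged weights.
merge 5/33 + 2/11 → 1/3
merge 8/33 + 1/3 → 19/33
merge 14/33 + 19/33 → 1
L = 1/3 + 19/33 + 1 = 21/11 ≈ 1.909 bits/symbol.

1.909 bits/symbol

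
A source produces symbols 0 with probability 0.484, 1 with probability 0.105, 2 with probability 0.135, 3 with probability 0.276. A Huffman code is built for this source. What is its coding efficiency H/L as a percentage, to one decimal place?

Entropy H = −Σ p log₂ p ≈ 1.7507 bits.
Huffman merges: 21/200+27/200→6/25; 6/25+69/250→129/250; 121/250+129/250→1. L = 439/250 ≈ 1.7560.
Efficiency = H/L = 1.7507/1.7560 = 99.7%.

99.7%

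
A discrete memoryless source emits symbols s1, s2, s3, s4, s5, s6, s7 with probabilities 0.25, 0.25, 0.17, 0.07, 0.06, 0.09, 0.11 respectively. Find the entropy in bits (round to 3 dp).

H = −Σ pᵢ log₂ pᵢ.
−0.25·log₂(0.25) = 0.5000
−0.25·log₂(0.25) = 0.5000
−0.17·log₂(0.17) = 0.4346
−0.07·log₂(0.07) = 0.2686
−0.06·log₂(0.06) = 0.2435
−0.09·log₂(0.09) = 0.3127
−0.11·log₂(0.11) = 0.3503
Sum ≈ 2.6096 → 2.610 bits.

2.610 bits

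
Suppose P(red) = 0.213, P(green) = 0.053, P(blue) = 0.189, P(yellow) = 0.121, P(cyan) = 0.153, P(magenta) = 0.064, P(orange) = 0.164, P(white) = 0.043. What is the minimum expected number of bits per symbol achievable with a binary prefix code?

2.854 bits/symbol

Repeatedly combine the two least-probable nodes; the expected code length is the sum of the merged weights.
merge 43/1000 + 53/1000 → 12/125
merge 8/125 + 12/125 → 4/25
merge 121/1000 + 153/1000 → 137/500
merge 4/25 + 41/250 → 81/250
merge 189/1000 + 213/1000 → 201/500
merge 137/500 + 81/250 → 299/500
merge 201/500 + 299/500 → 1
L = 12/125 + 4/25 + 137/500 + 81/250 + 201/500 + 299/500 + 1 = 1427/500 = 2.854 bits/symbol.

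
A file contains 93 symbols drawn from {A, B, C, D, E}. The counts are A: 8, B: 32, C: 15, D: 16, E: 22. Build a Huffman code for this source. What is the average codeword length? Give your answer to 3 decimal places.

Probabilities are the counts divided by 93.
Repeatedly combine the two least-probable nodes; the expected code length is the sum of the merged weights.
merge 8/93 + 5/31 → 23/93
merge 16/93 + 22/93 → 38/93
merge 23/93 + 32/93 → 55/93
merge 38/93 + 55/93 → 1
L = 23/93 + 38/93 + 55/93 + 1 = 209/93 ≈ 2.247 bits/symbol.

2.247 bits/symbol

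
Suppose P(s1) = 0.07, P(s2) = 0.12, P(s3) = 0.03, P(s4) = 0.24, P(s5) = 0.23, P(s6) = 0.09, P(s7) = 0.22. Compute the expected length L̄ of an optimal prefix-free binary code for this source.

2.6 bits/symbol

Repeatedly combine the two least-probable nodes; the expected code length is the sum of the merged weights.
merge 3/100 + 7/100 → 1/10
merge 9/100 + 1/10 → 19/100
merge 3/25 + 19/100 → 31/100
merge 11/50 + 23/100 → 9/20
merge 6/25 + 31/100 → 11/20
merge 9/20 + 11/20 → 1
L = 1/10 + 19/100 + 31/100 + 9/20 + 11/20 + 1 = 13/5 = 2.6 bits/symbol.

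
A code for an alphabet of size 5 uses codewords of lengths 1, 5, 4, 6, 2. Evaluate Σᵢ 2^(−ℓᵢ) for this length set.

0.859375

With common denominator 2^6 = 64: Σ 2^(−ℓᵢ) = 32/64 + 2/64 + 4/64 + 1/64 + 16/64 = 55/64 = 0.859375.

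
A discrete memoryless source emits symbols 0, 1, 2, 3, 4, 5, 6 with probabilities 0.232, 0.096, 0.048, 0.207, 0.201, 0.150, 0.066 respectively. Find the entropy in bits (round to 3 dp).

2.629 bits

H = −Σ pᵢ log₂ pᵢ.
−0.232·log₂(0.232) = 0.4890
−0.096·log₂(0.096) = 0.3246
−0.048·log₂(0.048) = 0.2103
−0.207·log₂(0.207) = 0.4704
−0.201·log₂(0.201) = 0.4653
−0.150·log₂(0.150) = 0.4105
−0.066·log₂(0.066) = 0.2588
Sum ≈ 2.6288 → 2.629 bits.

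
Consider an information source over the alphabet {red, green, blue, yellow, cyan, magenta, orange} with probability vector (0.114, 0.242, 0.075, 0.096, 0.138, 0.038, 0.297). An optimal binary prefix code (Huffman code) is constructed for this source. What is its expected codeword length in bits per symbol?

2.574 bits/symbol

Repeatedly combine the two least-probable nodes; the expected code length is the sum of the merged weights.
merge 19/500 + 3/40 → 113/1000
merge 12/125 + 113/1000 → 209/1000
merge 57/500 + 69/500 → 63/250
merge 209/1000 + 121/500 → 451/1000
merge 63/250 + 297/1000 → 549/1000
merge 451/1000 + 549/1000 → 1
L = 113/1000 + 209/1000 + 63/250 + 451/1000 + 549/1000 + 1 = 1287/500 = 2.574 bits/symbol.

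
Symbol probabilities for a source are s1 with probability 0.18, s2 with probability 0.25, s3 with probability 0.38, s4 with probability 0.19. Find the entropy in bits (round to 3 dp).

1.931 bits

H = −Σ pᵢ log₂ pᵢ.
−0.18·log₂(0.18) = 0.4453
−0.25·log₂(0.25) = 0.5000
−0.38·log₂(0.38) = 0.5305
−0.19·log₂(0.19) = 0.4552
Sum ≈ 1.9310 → 1.931 bits.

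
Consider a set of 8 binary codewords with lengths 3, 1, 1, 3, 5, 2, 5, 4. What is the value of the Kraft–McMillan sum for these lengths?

With common denominator 2^5 = 32: Σ 2^(−ℓᵢ) = 4/32 + 16/32 + 16/32 + 4/32 + 1/32 + 8/32 + 1/32 + 2/32 = 52/32 = 1.625.

1.625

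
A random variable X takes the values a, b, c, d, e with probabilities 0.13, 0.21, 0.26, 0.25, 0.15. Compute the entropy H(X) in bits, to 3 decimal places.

2.271 bits

H = −Σ pᵢ log₂ pᵢ.
−0.13·log₂(0.13) = 0.3826
−0.21·log₂(0.21) = 0.4728
−0.26·log₂(0.26) = 0.5053
−0.25·log₂(0.25) = 0.5000
−0.15·log₂(0.15) = 0.4105
Sum ≈ 2.2713 → 2.271 bits.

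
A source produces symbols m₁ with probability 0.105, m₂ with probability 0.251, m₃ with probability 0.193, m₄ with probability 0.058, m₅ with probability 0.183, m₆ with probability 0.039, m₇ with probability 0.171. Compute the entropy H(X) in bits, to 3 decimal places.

2.605 bits

H = −Σ pᵢ log₂ pᵢ.
−0.105·log₂(0.105) = 0.3414
−0.251·log₂(0.251) = 0.5006
−0.193·log₂(0.193) = 0.4581
−0.058·log₂(0.058) = 0.2383
−0.183·log₂(0.183) = 0.4484
−0.039·log₂(0.039) = 0.1825
−0.171·log₂(0.171) = 0.4357
Sum ≈ 2.6049 → 2.605 bits.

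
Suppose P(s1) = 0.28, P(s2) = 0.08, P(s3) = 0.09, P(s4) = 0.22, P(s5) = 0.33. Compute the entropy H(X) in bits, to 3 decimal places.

H = −Σ pᵢ log₂ pᵢ.
−0.28·log₂(0.28) = 0.5142
−0.08·log₂(0.08) = 0.2915
−0.09·log₂(0.09) = 0.3127
−0.22·log₂(0.22) = 0.4806
−0.33·log₂(0.33) = 0.5278
Sum ≈ 2.1268 → 2.127 bits.

2.127 bits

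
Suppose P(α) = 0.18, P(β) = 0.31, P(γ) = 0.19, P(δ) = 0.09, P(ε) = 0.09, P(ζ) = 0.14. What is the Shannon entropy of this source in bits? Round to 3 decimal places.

H = −Σ pᵢ log₂ pᵢ.
−0.18·log₂(0.18) = 0.4453
−0.31·log₂(0.31) = 0.5238
−0.19·log₂(0.19) = 0.4552
−0.09·log₂(0.09) = 0.3127
−0.09·log₂(0.09) = 0.3127
−0.14·log₂(0.14) = 0.3971
Sum ≈ 2.4467 → 2.447 bits.

2.447 bits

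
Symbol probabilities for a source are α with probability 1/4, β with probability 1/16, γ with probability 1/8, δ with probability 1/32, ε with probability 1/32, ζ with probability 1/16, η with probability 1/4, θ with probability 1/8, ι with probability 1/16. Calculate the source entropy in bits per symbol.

2.8125 bits

Each probability is a power of 1/2, so log₂(1/p) is an integer.
H = Σ p·log₂(1/p) = 1/4·2 + 1/16·4 + 1/8·3 + 1/32·5 + 1/32·5 + 1/16·4 + 1/4·2 + 1/8·3 + 1/16·4 = 2.8125 bits.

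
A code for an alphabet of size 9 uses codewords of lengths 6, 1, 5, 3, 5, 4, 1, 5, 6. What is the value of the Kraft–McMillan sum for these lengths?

With common denominator 2^6 = 64: Σ 2^(−ℓᵢ) = 1/64 + 32/64 + 2/64 + 8/64 + 2/64 + 4/64 + 32/64 + 2/64 + 1/64 = 84/64 = 1.3125.

1.3125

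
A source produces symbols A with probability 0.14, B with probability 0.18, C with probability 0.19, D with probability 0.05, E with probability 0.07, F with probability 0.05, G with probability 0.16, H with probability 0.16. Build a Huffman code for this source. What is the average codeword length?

Repeatedly combine the two least-probable nodes; the expected code length is the sum of the merged weights.
merge 1/20 + 1/20 → 1/10
merge 7/100 + 1/10 → 17/100
merge 7/50 + 4/25 → 3/10
merge 4/25 + 17/100 → 33/100
merge 9/50 + 19/100 → 37/100
merge 3/10 + 33/100 → 63/100
merge 37/100 + 63/100 → 1
L = 1/10 + 17/100 + 3/10 + 33/100 + 37/100 + 63/100 + 1 = 29/10 = 2.9 bits/symbol.

2.9 bits/symbol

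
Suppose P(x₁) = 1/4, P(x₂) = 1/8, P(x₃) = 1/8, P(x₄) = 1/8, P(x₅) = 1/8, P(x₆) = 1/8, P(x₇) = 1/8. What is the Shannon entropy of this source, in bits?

Each probability is a power of 1/2, so log₂(1/p) is an integer.
H = Σ p·log₂(1/p) = 1/4·2 + 1/8·3 + 1/8·3 + 1/8·3 + 1/8·3 + 1/8·3 + 1/8·3 = 2.75 bits.

2.75 bits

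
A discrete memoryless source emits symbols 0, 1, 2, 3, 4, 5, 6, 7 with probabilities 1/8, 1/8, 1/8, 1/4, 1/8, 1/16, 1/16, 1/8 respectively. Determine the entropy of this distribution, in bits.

Each probability is a power of 1/2, so log₂(1/p) is an integer.
H = Σ p·log₂(1/p) = 1/8·3 + 1/8·3 + 1/8·3 + 1/4·2 + 1/8·3 + 1/16·4 + 1/16·4 + 1/8·3 = 2.875 bits.

2.875 bits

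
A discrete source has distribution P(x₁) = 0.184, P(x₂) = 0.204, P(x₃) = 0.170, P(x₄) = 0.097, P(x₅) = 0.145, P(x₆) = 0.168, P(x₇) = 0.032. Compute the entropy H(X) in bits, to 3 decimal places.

H = −Σ pᵢ log₂ pᵢ.
−0.184·log₂(0.184) = 0.4494
−0.204·log₂(0.204) = 0.4678
−0.170·log₂(0.170) = 0.4346
−0.097·log₂(0.097) = 0.3265
−0.145·log₂(0.145) = 0.4040
−0.168·log₂(0.168) = 0.4323
−0.032·log₂(0.032) = 0.1589
Sum ≈ 2.6735 → 2.673 bits.

2.673 bits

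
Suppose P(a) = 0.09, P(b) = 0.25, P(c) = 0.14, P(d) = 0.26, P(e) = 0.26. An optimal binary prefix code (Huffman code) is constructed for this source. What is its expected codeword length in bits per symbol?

Repeatedly combine the two least-probable nodes; the expected code length is the sum of the merged weights.
merge 9/100 + 7/50 → 23/100
merge 23/100 + 1/4 → 12/25
merge 13/50 + 13/50 → 13/25
merge 12/25 + 13/25 → 1
L = 23/100 + 12/25 + 13/25 + 1 = 223/100 = 2.23 bits/symbol.

2.23 bits/symbol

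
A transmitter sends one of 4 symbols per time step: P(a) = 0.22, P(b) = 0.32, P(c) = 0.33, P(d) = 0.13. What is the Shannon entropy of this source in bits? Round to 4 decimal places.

H = −Σ pᵢ log₂ pᵢ.
−0.22·log₂(0.22) = 0.4806
−0.32·log₂(0.32) = 0.5260
−0.33·log₂(0.33) = 0.5278
−0.13·log₂(0.13) = 0.3826
Sum ≈ 1.9171 → 1.9171 bits.

1.9171 bits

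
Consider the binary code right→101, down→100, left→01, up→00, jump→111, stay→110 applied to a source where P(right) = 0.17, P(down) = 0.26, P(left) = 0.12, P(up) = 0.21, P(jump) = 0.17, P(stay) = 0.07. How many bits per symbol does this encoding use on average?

L̄ = Σ pᵢ·ℓᵢ = 0.17·3 + 0.26·3 + 0.12·2 + 0.21·2 + 0.17·3 + 0.07·3 = 2.67 bits/symbol.

2.67 bits/symbol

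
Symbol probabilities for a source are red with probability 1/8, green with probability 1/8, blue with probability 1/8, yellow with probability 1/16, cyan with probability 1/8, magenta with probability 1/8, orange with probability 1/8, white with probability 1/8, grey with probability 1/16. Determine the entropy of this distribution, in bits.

Each probability is a power of 1/2, so log₂(1/p) is an integer.
H = Σ p·log₂(1/p) = 1/8·3 + 1/8·3 + 1/8·3 + 1/16·4 + 1/8·3 + 1/8·3 + 1/8·3 + 1/8·3 + 1/16·4 = 3.125 bits.

3.125 bits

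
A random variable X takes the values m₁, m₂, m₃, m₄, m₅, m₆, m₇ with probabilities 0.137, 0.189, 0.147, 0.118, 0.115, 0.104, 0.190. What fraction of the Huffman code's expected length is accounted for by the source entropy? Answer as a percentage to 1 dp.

98.6%

Entropy H = −Σ p log₂ p ≈ 2.7712 bits.
Huffman merges: 13/125+23/200→219/1000; 59/500+137/1000→51/200; 147/1000+189/1000→42/125; 19/100+219/1000→409/1000; 51/200+42/125→591/1000; 409/1000+591/1000→1. L = 281/100 ≈ 2.8100.
Efficiency = H/L = 2.7712/2.8100 = 98.6%.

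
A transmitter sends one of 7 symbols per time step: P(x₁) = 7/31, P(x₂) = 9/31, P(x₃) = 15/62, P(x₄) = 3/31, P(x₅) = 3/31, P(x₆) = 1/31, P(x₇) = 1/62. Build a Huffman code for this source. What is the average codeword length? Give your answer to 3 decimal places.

Repeatedly combine the two least-probable nodes; the expected code length is the sum of the merged weights.
merge 1/62 + 1/31 → 3/62
merge 3/62 + 3/31 → 9/62
merge 3/31 + 9/62 → 15/62
merge 7/31 + 15/62 → 29/62
merge 15/62 + 9/31 → 33/62
merge 29/62 + 33/62 → 1
L = 3/62 + 9/62 + 15/62 + 29/62 + 33/62 + 1 = 151/62 ≈ 2.435 bits/symbol.

2.435 bits/symbol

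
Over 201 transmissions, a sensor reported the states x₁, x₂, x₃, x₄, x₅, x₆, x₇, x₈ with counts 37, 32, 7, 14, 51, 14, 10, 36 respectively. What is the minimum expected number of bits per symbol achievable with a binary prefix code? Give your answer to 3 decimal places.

Probabilities are the counts divided by 201.
Repeatedly combine the two least-probable nodes; the expected code length is the sum of the merged weights.
merge 7/201 + 10/201 → 17/201
merge 14/201 + 14/201 → 28/201
merge 17/201 + 28/201 → 15/67
merge 32/201 + 12/67 → 68/201
merge 37/201 + 15/67 → 82/201
merge 17/67 + 68/201 → 119/201
merge 82/201 + 119/201 → 1
L = 17/201 + 28/201 + 15/67 + 68/201 + 82/201 + 119/201 + 1 = 560/201 ≈ 2.786 bits/symbol.

2.786 bits/symbol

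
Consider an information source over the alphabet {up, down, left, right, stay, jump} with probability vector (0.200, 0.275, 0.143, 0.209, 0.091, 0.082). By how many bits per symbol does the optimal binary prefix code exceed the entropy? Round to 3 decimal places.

Entropy H = −Σ p log₂ p ≈ 2.4604 bits.
Huffman merges: 41/500+91/1000→173/1000; 143/1000+173/1000→79/250; 1/5+209/1000→409/1000; 11/40+79/250→591/1000; 409/1000+591/1000→1. L = 2489/1000 ≈ 2.4890.
L − H = 2.4890 − 2.4604 = 0.029 bits.

0.029 bits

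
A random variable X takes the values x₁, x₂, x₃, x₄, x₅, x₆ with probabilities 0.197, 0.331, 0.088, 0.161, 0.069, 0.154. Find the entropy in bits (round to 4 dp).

2.4043 bits

H = −Σ pᵢ log₂ pᵢ.
−0.197·log₂(0.197) = 0.4617
−0.331·log₂(0.331) = 0.5280
−0.088·log₂(0.088) = 0.3086
−0.161·log₂(0.161) = 0.4242
−0.069·log₂(0.069) = 0.2662
−0.154·log₂(0.154) = 0.4156
Sum ≈ 2.4043 → 2.4043 bits.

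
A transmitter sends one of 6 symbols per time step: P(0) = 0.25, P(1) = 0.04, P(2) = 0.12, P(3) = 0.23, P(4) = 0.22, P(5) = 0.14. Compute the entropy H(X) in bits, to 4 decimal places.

2.4182 bits

H = −Σ pᵢ log₂ pᵢ.
−0.25·log₂(0.25) = 0.5000
−0.04·log₂(0.04) = 0.1858
−0.12·log₂(0.12) = 0.3671
−0.23·log₂(0.23) = 0.4877
−0.22·log₂(0.22) = 0.4806
−0.14·log₂(0.14) = 0.3971
Sum ≈ 2.4182 → 2.4182 bits.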